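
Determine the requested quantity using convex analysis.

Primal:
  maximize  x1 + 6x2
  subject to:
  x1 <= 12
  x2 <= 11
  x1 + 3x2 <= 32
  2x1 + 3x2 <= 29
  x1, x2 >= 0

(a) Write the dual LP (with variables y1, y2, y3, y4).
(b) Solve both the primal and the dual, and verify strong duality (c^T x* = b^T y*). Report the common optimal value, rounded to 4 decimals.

The standard primal-dual pair for 'max c^T x s.t. A x <= b, x >= 0' is:
  Dual:  min b^T y  s.t.  A^T y >= c,  y >= 0.

So the dual LP is:
  minimize  12y1 + 11y2 + 32y3 + 29y4
  subject to:
    y1 + y3 + 2y4 >= 1
    y2 + 3y3 + 3y4 >= 6
    y1, y2, y3, y4 >= 0

Solving the primal: x* = (0, 9.6667).
  primal value c^T x* = 58.
Solving the dual: y* = (0, 0, 0, 2).
  dual value b^T y* = 58.
Strong duality: c^T x* = b^T y*. Confirmed.

58


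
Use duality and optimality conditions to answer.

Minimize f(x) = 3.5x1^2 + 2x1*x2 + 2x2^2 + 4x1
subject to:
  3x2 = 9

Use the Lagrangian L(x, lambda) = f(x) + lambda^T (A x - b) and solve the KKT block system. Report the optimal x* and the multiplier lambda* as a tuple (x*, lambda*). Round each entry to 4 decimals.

Form the Lagrangian:
  L(x, lambda) = (1/2) x^T Q x + c^T x + lambda^T (A x - b)
Stationarity (grad_x L = 0): Q x + c + A^T lambda = 0.
Primal feasibility: A x = b.

This gives the KKT block system:
  [ Q   A^T ] [ x     ]   [-c ]
  [ A    0  ] [ lambda ] = [ b ]

Solving the linear system:
  x*      = (-1.4286, 3)
  lambda* = (-3.0476)
  f(x*)   = 10.8571

x* = (-1.4286, 3), lambda* = (-3.0476)


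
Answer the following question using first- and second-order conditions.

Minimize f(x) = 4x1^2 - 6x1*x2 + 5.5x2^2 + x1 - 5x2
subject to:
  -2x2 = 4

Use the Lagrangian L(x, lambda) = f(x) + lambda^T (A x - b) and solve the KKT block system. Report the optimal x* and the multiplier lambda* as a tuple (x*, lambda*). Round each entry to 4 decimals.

Form the Lagrangian:
  L(x, lambda) = (1/2) x^T Q x + c^T x + lambda^T (A x - b)
Stationarity (grad_x L = 0): Q x + c + A^T lambda = 0.
Primal feasibility: A x = b.

This gives the KKT block system:
  [ Q   A^T ] [ x     ]   [-c ]
  [ A    0  ] [ lambda ] = [ b ]

Solving the linear system:
  x*      = (-1.625, -2)
  lambda* = (-8.625)
  f(x*)   = 21.4375

x* = (-1.625, -2), lambda* = (-8.625)


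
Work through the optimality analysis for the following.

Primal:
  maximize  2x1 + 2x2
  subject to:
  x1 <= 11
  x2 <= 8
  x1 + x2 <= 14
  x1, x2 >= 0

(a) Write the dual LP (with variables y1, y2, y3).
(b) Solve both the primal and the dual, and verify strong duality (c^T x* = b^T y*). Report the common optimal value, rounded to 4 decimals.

The standard primal-dual pair for 'max c^T x s.t. A x <= b, x >= 0' is:
  Dual:  min b^T y  s.t.  A^T y >= c,  y >= 0.

So the dual LP is:
  minimize  11y1 + 8y2 + 14y3
  subject to:
    y1 + y3 >= 2
    y2 + y3 >= 2
    y1, y2, y3 >= 0

Solving the primal: x* = (6, 8).
  primal value c^T x* = 28.
Solving the dual: y* = (0, 0, 2).
  dual value b^T y* = 28.
Strong duality: c^T x* = b^T y*. Confirmed.

28


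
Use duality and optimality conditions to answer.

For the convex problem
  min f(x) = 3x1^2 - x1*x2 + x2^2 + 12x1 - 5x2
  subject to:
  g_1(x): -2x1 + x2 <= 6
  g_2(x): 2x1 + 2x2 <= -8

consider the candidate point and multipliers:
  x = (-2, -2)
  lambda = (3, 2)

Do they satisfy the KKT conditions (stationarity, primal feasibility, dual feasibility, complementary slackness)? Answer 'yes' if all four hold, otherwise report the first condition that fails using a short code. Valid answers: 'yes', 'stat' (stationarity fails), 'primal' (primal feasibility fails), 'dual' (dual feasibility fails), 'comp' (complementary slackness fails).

Gradient of f: grad f(x) = Q x + c = (2, -7)
Constraint values g_i(x) = a_i^T x - b_i:
  g_1((-2, -2)) = -4
  g_2((-2, -2)) = 0
Stationarity residual: grad f(x) + sum_i lambda_i a_i = (0, 0)
  -> stationarity OK
Primal feasibility (all g_i <= 0): OK
Dual feasibility (all lambda_i >= 0): OK
Complementary slackness (lambda_i * g_i(x) = 0 for all i): FAILS

Verdict: the first failing condition is complementary_slackness -> comp.

comp


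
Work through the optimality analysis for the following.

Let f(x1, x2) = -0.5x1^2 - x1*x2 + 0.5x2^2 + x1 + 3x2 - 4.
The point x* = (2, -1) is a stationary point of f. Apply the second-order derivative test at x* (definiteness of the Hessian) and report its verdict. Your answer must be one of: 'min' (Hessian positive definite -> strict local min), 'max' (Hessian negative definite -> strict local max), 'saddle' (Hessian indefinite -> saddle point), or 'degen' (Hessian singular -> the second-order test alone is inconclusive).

Compute the Hessian H = grad^2 f:
  H = [[-1, -1], [-1, 1]]
Verify stationarity: grad f(x*) = H x* + g = (0, 0).
Eigenvalues of H: -1.4142, 1.4142.
Eigenvalues have mixed signs, so H is indefinite -> x* is a saddle point.

saddle


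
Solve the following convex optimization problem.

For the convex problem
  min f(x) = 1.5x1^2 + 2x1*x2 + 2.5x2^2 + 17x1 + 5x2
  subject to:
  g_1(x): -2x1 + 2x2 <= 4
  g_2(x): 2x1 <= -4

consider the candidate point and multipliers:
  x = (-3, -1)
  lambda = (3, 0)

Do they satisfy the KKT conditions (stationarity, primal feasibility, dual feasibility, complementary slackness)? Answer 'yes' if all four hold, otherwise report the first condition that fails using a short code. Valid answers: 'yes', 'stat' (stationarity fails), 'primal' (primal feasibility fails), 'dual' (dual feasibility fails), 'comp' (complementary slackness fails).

Gradient of f: grad f(x) = Q x + c = (6, -6)
Constraint values g_i(x) = a_i^T x - b_i:
  g_1((-3, -1)) = 0
  g_2((-3, -1)) = -2
Stationarity residual: grad f(x) + sum_i lambda_i a_i = (0, 0)
  -> stationarity OK
Primal feasibility (all g_i <= 0): OK
Dual feasibility (all lambda_i >= 0): OK
Complementary slackness (lambda_i * g_i(x) = 0 for all i): OK

Verdict: yes, KKT holds.

yes


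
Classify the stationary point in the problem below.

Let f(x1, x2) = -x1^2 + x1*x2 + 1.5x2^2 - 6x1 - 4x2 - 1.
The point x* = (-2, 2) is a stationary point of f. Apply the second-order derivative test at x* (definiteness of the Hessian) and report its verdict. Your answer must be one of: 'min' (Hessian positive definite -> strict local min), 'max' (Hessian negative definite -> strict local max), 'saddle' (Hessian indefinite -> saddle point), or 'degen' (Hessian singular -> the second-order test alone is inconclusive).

Compute the Hessian H = grad^2 f:
  H = [[-2, 1], [1, 3]]
Verify stationarity: grad f(x*) = H x* + g = (0, 0).
Eigenvalues of H: -2.1926, 3.1926.
Eigenvalues have mixed signs, so H is indefinite -> x* is a saddle point.

saddle


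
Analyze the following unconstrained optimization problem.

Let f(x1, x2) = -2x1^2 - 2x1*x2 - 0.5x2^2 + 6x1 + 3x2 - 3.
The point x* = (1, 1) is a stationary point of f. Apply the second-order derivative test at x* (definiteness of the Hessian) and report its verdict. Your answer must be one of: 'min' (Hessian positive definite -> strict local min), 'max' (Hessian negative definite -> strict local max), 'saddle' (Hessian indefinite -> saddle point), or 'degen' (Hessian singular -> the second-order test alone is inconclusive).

Compute the Hessian H = grad^2 f:
  H = [[-4, -2], [-2, -1]]
Verify stationarity: grad f(x*) = H x* + g = (0, 0).
Eigenvalues of H: -5, 0.
H has a zero eigenvalue (singular; negative semidefinite but not definite), so H is neither positive definite, negative definite, nor indefinite. The second-order test alone is inconclusive -> degen.
(Indeed, f is constant along the null direction of H through x*, so x* is not a strict local extremum.)

degen


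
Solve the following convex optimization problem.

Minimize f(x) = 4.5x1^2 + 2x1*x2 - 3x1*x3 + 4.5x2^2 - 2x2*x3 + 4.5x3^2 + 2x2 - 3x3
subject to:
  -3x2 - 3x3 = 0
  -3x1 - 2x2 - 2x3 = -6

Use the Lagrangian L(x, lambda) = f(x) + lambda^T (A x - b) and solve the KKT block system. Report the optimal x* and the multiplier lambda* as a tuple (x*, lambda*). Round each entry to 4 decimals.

Form the Lagrangian:
  L(x, lambda) = (1/2) x^T Q x + c^T x + lambda^T (A x - b)
Stationarity (grad_x L = 0): Q x + c + A^T lambda = 0.
Primal feasibility: A x = b.

This gives the KKT block system:
  [ Q   A^T ] [ x     ]   [-c ]
  [ A    0  ] [ lambda ] = [ b ]

Solving the linear system:
  x*      = (2, -0.6818, 0.6818)
  lambda* = (-3.7424, 4.8636)
  f(x*)   = 12.8864

x* = (2, -0.6818, 0.6818), lambda* = (-3.7424, 4.8636)


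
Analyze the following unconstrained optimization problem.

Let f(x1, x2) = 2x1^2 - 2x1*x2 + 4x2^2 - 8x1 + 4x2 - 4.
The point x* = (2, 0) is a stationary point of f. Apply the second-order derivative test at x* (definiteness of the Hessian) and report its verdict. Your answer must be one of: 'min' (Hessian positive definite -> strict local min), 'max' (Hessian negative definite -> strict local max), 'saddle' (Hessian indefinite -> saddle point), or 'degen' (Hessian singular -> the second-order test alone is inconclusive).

Compute the Hessian H = grad^2 f:
  H = [[4, -2], [-2, 8]]
Verify stationarity: grad f(x*) = H x* + g = (0, 0).
Eigenvalues of H: 3.1716, 8.8284.
Both eigenvalues > 0, so H is positive definite -> x* is a strict local min.

min


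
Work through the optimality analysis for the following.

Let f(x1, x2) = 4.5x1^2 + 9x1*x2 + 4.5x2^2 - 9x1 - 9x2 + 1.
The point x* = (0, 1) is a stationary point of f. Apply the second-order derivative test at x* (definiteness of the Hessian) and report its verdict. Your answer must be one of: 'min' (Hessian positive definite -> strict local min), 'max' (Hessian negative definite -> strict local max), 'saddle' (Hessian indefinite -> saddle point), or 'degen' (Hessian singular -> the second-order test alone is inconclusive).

Compute the Hessian H = grad^2 f:
  H = [[9, 9], [9, 9]]
Verify stationarity: grad f(x*) = H x* + g = (0, 0).
Eigenvalues of H: 0, 18.
H has a zero eigenvalue (singular; positive semidefinite but not definite), so H is neither positive definite, negative definite, nor indefinite. The second-order test alone is inconclusive -> degen.
(Indeed, f is constant along the null direction of H through x*, so x* is not a strict local extremum.)

degen


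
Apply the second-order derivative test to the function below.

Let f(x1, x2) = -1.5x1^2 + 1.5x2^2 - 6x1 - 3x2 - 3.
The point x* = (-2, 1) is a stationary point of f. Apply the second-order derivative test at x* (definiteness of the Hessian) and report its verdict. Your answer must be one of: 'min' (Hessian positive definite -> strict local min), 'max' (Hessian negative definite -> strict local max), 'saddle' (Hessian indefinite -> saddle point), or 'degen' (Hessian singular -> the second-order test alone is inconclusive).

Compute the Hessian H = grad^2 f:
  H = [[-3, 0], [0, 3]]
Verify stationarity: grad f(x*) = H x* + g = (0, 0).
Eigenvalues of H: -3, 3.
Eigenvalues have mixed signs, so H is indefinite -> x* is a saddle point.

saddle


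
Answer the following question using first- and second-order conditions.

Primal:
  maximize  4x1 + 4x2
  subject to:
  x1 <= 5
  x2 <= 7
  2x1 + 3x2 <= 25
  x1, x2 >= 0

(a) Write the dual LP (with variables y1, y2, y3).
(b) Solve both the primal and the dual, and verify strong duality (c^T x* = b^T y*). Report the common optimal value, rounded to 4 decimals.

The standard primal-dual pair for 'max c^T x s.t. A x <= b, x >= 0' is:
  Dual:  min b^T y  s.t.  A^T y >= c,  y >= 0.

So the dual LP is:
  minimize  5y1 + 7y2 + 25y3
  subject to:
    y1 + 2y3 >= 4
    y2 + 3y3 >= 4
    y1, y2, y3 >= 0

Solving the primal: x* = (5, 5).
  primal value c^T x* = 40.
Solving the dual: y* = (1.3333, 0, 1.3333).
  dual value b^T y* = 40.
Strong duality: c^T x* = b^T y*. Confirmed.

40


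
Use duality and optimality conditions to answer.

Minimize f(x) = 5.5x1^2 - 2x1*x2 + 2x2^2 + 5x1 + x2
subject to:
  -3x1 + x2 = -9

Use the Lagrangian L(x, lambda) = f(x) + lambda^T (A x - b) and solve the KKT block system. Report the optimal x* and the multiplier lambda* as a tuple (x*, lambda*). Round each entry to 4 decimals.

Form the Lagrangian:
  L(x, lambda) = (1/2) x^T Q x + c^T x + lambda^T (A x - b)
Stationarity (grad_x L = 0): Q x + c + A^T lambda = 0.
Primal feasibility: A x = b.

This gives the KKT block system:
  [ Q   A^T ] [ x     ]   [-c ]
  [ A    0  ] [ lambda ] = [ b ]

Solving the linear system:
  x*      = (2.3429, -1.9714)
  lambda* = (11.5714)
  f(x*)   = 56.9429

x* = (2.3429, -1.9714), lambda* = (11.5714)


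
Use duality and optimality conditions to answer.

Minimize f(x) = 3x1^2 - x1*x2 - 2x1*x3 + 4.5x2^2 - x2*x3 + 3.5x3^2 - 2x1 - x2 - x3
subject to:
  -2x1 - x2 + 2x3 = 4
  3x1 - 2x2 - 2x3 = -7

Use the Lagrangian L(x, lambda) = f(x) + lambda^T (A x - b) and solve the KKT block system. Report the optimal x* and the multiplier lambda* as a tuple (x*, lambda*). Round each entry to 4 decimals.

Form the Lagrangian:
  L(x, lambda) = (1/2) x^T Q x + c^T x + lambda^T (A x - b)
Stationarity (grad_x L = 0): Q x + c + A^T lambda = 0.
Primal feasibility: A x = b.

This gives the KKT block system:
  [ Q   A^T ] [ x     ]   [-c ]
  [ A    0  ] [ lambda ] = [ b ]

Solving the linear system:
  x*      = (-1.144, 0.6187, 1.1653)
  lambda* = (-1.4267, 2.9867)
  f(x*)   = 13.5587

x* = (-1.144, 0.6187, 1.1653), lambda* = (-1.4267, 2.9867)


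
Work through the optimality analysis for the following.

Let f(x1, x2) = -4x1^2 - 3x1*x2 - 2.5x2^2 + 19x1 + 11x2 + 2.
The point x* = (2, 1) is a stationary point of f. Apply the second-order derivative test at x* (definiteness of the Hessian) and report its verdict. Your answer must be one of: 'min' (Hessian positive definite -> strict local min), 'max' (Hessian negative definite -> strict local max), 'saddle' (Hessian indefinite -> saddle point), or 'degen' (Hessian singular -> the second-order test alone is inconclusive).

Compute the Hessian H = grad^2 f:
  H = [[-8, -3], [-3, -5]]
Verify stationarity: grad f(x*) = H x* + g = (0, 0).
Eigenvalues of H: -9.8541, -3.1459.
Both eigenvalues < 0, so H is negative definite -> x* is a strict local max.

max


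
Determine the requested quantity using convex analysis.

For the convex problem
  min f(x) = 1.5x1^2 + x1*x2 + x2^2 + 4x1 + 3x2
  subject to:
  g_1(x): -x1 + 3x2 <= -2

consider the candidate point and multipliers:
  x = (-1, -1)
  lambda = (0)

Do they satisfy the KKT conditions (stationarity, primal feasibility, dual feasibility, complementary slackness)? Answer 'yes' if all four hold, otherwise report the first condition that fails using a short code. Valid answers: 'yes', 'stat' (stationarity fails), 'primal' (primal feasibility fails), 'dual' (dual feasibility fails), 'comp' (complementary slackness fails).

Gradient of f: grad f(x) = Q x + c = (0, 0)
Constraint values g_i(x) = a_i^T x - b_i:
  g_1((-1, -1)) = 0
Stationarity residual: grad f(x) + sum_i lambda_i a_i = (0, 0)
  -> stationarity OK
Primal feasibility (all g_i <= 0): OK
Dual feasibility (all lambda_i >= 0): OK
Complementary slackness (lambda_i * g_i(x) = 0 for all i): OK

Verdict: yes, KKT holds.

yes


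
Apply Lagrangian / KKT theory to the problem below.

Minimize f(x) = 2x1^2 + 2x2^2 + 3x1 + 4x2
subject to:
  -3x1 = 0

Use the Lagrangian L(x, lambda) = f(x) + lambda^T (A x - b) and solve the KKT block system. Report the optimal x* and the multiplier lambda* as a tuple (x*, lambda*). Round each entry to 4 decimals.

Form the Lagrangian:
  L(x, lambda) = (1/2) x^T Q x + c^T x + lambda^T (A x - b)
Stationarity (grad_x L = 0): Q x + c + A^T lambda = 0.
Primal feasibility: A x = b.

This gives the KKT block system:
  [ Q   A^T ] [ x     ]   [-c ]
  [ A    0  ] [ lambda ] = [ b ]

Solving the linear system:
  x*      = (0, -1)
  lambda* = (1)
  f(x*)   = -2

x* = (0, -1), lambda* = (1)


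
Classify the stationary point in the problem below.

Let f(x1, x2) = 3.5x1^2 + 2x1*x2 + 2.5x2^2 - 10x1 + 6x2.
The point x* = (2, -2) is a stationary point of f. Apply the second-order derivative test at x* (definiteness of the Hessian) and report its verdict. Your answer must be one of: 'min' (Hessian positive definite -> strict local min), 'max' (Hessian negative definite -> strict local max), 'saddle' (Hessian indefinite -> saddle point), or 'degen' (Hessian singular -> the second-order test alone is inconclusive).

Compute the Hessian H = grad^2 f:
  H = [[7, 2], [2, 5]]
Verify stationarity: grad f(x*) = H x* + g = (0, 0).
Eigenvalues of H: 3.7639, 8.2361.
Both eigenvalues > 0, so H is positive definite -> x* is a strict local min.

min


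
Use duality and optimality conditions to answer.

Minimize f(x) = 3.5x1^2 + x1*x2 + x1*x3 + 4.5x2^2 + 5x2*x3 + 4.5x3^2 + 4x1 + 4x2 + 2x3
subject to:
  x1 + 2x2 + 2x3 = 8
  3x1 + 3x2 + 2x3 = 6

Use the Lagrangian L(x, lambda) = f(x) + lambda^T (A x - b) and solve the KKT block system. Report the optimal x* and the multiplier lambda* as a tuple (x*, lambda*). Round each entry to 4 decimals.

Form the Lagrangian:
  L(x, lambda) = (1/2) x^T Q x + c^T x + lambda^T (A x - b)
Stationarity (grad_x L = 0): Q x + c + A^T lambda = 0.
Primal feasibility: A x = b.

This gives the KKT block system:
  [ Q   A^T ] [ x     ]   [-c ]
  [ A    0  ] [ lambda ] = [ b ]

Solving the linear system:
  x*      = (-1.3953, 0.7907, 3.907)
  lambda* = (-30.3256, 10.4651)
  f(x*)   = 92.6047

x* = (-1.3953, 0.7907, 3.907), lambda* = (-30.3256, 10.4651)


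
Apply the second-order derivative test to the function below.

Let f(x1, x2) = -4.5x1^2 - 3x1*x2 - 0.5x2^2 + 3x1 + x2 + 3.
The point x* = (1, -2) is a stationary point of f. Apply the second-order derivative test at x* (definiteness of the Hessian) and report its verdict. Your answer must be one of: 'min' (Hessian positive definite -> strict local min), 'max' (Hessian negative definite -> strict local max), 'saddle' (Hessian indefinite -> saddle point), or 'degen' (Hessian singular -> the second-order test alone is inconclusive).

Compute the Hessian H = grad^2 f:
  H = [[-9, -3], [-3, -1]]
Verify stationarity: grad f(x*) = H x* + g = (0, 0).
Eigenvalues of H: -10, 0.
H has a zero eigenvalue (singular; negative semidefinite but not definite), so H is neither positive definite, negative definite, nor indefinite. The second-order test alone is inconclusive -> degen.
(Indeed, f is constant along the null direction of H through x*, so x* is not a strict local extremum.)

degen


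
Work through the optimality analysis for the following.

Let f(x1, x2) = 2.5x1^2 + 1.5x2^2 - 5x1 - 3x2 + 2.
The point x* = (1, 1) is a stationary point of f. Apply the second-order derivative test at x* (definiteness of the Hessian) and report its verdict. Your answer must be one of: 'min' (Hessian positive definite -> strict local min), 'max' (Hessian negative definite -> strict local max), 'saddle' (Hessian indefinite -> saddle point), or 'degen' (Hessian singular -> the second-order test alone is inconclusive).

Compute the Hessian H = grad^2 f:
  H = [[5, 0], [0, 3]]
Verify stationarity: grad f(x*) = H x* + g = (0, 0).
Eigenvalues of H: 3, 5.
Both eigenvalues > 0, so H is positive definite -> x* is a strict local min.

min


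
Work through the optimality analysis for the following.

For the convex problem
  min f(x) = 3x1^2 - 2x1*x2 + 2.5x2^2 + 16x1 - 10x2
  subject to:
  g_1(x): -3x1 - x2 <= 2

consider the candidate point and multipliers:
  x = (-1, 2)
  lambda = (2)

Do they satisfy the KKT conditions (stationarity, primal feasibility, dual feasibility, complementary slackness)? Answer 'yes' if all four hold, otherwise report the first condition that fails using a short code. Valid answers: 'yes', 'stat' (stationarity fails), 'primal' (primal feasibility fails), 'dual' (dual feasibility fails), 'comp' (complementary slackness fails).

Gradient of f: grad f(x) = Q x + c = (6, 2)
Constraint values g_i(x) = a_i^T x - b_i:
  g_1((-1, 2)) = -1
Stationarity residual: grad f(x) + sum_i lambda_i a_i = (0, 0)
  -> stationarity OK
Primal feasibility (all g_i <= 0): OK
Dual feasibility (all lambda_i >= 0): OK
Complementary slackness (lambda_i * g_i(x) = 0 for all i): FAILS

Verdict: the first failing condition is complementary_slackness -> comp.

comp


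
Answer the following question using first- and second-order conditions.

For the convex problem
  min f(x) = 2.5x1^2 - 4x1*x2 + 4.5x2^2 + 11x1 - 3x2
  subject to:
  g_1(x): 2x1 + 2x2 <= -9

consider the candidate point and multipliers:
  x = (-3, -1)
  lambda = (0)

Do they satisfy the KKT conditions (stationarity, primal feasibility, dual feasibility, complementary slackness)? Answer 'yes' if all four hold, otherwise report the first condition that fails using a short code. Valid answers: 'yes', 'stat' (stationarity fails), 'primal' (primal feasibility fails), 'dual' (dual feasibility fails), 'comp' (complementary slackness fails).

Gradient of f: grad f(x) = Q x + c = (0, 0)
Constraint values g_i(x) = a_i^T x - b_i:
  g_1((-3, -1)) = 1
Stationarity residual: grad f(x) + sum_i lambda_i a_i = (0, 0)
  -> stationarity OK
Primal feasibility (all g_i <= 0): FAILS
Dual feasibility (all lambda_i >= 0): OK
Complementary slackness (lambda_i * g_i(x) = 0 for all i): OK

Verdict: the first failing condition is primal_feasibility -> primal.

primal


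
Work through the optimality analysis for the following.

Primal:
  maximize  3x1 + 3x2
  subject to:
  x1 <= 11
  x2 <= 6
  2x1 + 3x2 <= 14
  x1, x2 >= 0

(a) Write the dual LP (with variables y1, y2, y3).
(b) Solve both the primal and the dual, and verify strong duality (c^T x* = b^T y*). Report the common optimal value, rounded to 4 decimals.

The standard primal-dual pair for 'max c^T x s.t. A x <= b, x >= 0' is:
  Dual:  min b^T y  s.t.  A^T y >= c,  y >= 0.

So the dual LP is:
  minimize  11y1 + 6y2 + 14y3
  subject to:
    y1 + 2y3 >= 3
    y2 + 3y3 >= 3
    y1, y2, y3 >= 0

Solving the primal: x* = (7, 0).
  primal value c^T x* = 21.
Solving the dual: y* = (0, 0, 1.5).
  dual value b^T y* = 21.
Strong duality: c^T x* = b^T y*. Confirmed.

21


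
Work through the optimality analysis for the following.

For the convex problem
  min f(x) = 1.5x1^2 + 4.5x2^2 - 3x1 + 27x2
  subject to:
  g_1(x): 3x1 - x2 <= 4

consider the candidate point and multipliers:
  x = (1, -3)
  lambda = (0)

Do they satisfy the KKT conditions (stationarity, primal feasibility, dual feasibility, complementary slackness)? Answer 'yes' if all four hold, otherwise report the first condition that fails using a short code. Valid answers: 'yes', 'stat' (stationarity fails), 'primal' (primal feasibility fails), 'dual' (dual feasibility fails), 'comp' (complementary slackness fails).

Gradient of f: grad f(x) = Q x + c = (0, 0)
Constraint values g_i(x) = a_i^T x - b_i:
  g_1((1, -3)) = 2
Stationarity residual: grad f(x) + sum_i lambda_i a_i = (0, 0)
  -> stationarity OK
Primal feasibility (all g_i <= 0): FAILS
Dual feasibility (all lambda_i >= 0): OK
Complementary slackness (lambda_i * g_i(x) = 0 for all i): OK

Verdict: the first failing condition is primal_feasibility -> primal.

primal


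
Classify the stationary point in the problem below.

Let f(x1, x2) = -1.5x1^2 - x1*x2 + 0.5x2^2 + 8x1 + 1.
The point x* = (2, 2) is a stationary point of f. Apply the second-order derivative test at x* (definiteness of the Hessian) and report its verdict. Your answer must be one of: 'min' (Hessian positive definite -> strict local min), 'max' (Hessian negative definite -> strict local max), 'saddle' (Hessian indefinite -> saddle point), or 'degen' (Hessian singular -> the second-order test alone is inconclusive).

Compute the Hessian H = grad^2 f:
  H = [[-3, -1], [-1, 1]]
Verify stationarity: grad f(x*) = H x* + g = (0, 0).
Eigenvalues of H: -3.2361, 1.2361.
Eigenvalues have mixed signs, so H is indefinite -> x* is a saddle point.

saddle


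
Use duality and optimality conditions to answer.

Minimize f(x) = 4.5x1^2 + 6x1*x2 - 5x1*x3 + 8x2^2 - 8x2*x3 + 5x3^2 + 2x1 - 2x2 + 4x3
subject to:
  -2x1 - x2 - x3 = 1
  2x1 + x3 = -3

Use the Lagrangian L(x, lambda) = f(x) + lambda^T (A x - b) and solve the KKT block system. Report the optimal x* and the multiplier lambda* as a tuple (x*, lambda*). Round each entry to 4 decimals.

Form the Lagrangian:
  L(x, lambda) = (1/2) x^T Q x + c^T x + lambda^T (A x - b)
Stationarity (grad_x L = 0): Q x + c + A^T lambda = 0.
Primal feasibility: A x = b.

This gives the KKT block system:
  [ Q   A^T ] [ x     ]   [-c ]
  [ A    0  ] [ lambda ] = [ b ]

Solving the linear system:
  x*      = (-1.6377, 2, 0.2754)
  lambda* = (17.971, 19.029)
  f(x*)   = 16.471

x* = (-1.6377, 2, 0.2754), lambda* = (17.971, 19.029)


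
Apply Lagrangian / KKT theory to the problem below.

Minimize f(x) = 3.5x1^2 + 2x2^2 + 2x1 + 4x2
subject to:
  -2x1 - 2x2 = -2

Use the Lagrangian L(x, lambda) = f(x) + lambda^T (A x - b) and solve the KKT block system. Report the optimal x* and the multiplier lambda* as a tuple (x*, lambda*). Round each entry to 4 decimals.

Form the Lagrangian:
  L(x, lambda) = (1/2) x^T Q x + c^T x + lambda^T (A x - b)
Stationarity (grad_x L = 0): Q x + c + A^T lambda = 0.
Primal feasibility: A x = b.

This gives the KKT block system:
  [ Q   A^T ] [ x     ]   [-c ]
  [ A    0  ] [ lambda ] = [ b ]

Solving the linear system:
  x*      = (0.5455, 0.4545)
  lambda* = (2.9091)
  f(x*)   = 4.3636

x* = (0.5455, 0.4545), lambda* = (2.9091)


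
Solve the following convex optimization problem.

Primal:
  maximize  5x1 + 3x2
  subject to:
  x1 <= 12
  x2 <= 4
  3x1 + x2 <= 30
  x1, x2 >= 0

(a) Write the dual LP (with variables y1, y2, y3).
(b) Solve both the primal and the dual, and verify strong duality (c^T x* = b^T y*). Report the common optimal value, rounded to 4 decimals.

The standard primal-dual pair for 'max c^T x s.t. A x <= b, x >= 0' is:
  Dual:  min b^T y  s.t.  A^T y >= c,  y >= 0.

So the dual LP is:
  minimize  12y1 + 4y2 + 30y3
  subject to:
    y1 + 3y3 >= 5
    y2 + y3 >= 3
    y1, y2, y3 >= 0

Solving the primal: x* = (8.6667, 4).
  primal value c^T x* = 55.3333.
Solving the dual: y* = (0, 1.3333, 1.6667).
  dual value b^T y* = 55.3333.
Strong duality: c^T x* = b^T y*. Confirmed.

55.3333


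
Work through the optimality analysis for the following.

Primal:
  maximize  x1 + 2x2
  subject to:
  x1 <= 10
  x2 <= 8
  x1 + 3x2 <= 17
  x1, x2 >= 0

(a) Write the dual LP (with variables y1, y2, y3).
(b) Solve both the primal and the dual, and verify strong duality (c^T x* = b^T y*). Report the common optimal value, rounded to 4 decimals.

The standard primal-dual pair for 'max c^T x s.t. A x <= b, x >= 0' is:
  Dual:  min b^T y  s.t.  A^T y >= c,  y >= 0.

So the dual LP is:
  minimize  10y1 + 8y2 + 17y3
  subject to:
    y1 + y3 >= 1
    y2 + 3y3 >= 2
    y1, y2, y3 >= 0

Solving the primal: x* = (10, 2.3333).
  primal value c^T x* = 14.6667.
Solving the dual: y* = (0.3333, 0, 0.6667).
  dual value b^T y* = 14.6667.
Strong duality: c^T x* = b^T y*. Confirmed.

14.6667


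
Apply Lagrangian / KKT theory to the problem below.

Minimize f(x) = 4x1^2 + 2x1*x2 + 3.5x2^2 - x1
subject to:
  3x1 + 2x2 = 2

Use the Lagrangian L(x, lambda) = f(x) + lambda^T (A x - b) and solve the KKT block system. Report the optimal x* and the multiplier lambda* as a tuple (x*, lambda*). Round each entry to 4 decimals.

Form the Lagrangian:
  L(x, lambda) = (1/2) x^T Q x + c^T x + lambda^T (A x - b)
Stationarity (grad_x L = 0): Q x + c + A^T lambda = 0.
Primal feasibility: A x = b.

This gives the KKT block system:
  [ Q   A^T ] [ x     ]   [-c ]
  [ A    0  ] [ lambda ] = [ b ]

Solving the linear system:
  x*      = (0.5352, 0.1972)
  lambda* = (-1.2254)
  f(x*)   = 0.9577

x* = (0.5352, 0.1972), lambda* = (-1.2254)


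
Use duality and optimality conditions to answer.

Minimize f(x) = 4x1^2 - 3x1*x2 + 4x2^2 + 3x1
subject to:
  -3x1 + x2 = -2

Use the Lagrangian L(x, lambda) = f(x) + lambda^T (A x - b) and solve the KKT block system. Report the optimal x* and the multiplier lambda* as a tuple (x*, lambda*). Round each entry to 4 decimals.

Form the Lagrangian:
  L(x, lambda) = (1/2) x^T Q x + c^T x + lambda^T (A x - b)
Stationarity (grad_x L = 0): Q x + c + A^T lambda = 0.
Primal feasibility: A x = b.

This gives the KKT block system:
  [ Q   A^T ] [ x     ]   [-c ]
  [ A    0  ] [ lambda ] = [ b ]

Solving the linear system:
  x*      = (0.629, -0.1129)
  lambda* = (2.7903)
  f(x*)   = 3.7339

x* = (0.629, -0.1129), lambda* = (2.7903)


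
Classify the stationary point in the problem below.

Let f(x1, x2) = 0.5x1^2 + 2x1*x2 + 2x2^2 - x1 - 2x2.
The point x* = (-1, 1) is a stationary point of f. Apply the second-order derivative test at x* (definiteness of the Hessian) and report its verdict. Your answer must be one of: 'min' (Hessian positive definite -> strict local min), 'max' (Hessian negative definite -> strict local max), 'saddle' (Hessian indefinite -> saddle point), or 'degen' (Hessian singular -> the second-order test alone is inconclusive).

Compute the Hessian H = grad^2 f:
  H = [[1, 2], [2, 4]]
Verify stationarity: grad f(x*) = H x* + g = (0, 0).
Eigenvalues of H: 0, 5.
H has a zero eigenvalue (singular; positive semidefinite but not definite), so H is neither positive definite, negative definite, nor indefinite. The second-order test alone is inconclusive -> degen.
(Indeed, f is constant along the null direction of H through x*, so x* is not a strict local extremum.)

degen


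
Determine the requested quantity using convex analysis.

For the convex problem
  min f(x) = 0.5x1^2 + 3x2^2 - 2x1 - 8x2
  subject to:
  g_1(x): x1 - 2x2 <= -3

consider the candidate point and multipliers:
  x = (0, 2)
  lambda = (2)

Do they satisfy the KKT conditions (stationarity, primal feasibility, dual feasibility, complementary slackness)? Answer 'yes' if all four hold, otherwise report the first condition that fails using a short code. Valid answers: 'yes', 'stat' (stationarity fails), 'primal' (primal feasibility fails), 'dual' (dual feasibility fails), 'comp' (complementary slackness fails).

Gradient of f: grad f(x) = Q x + c = (-2, 4)
Constraint values g_i(x) = a_i^T x - b_i:
  g_1((0, 2)) = -1
Stationarity residual: grad f(x) + sum_i lambda_i a_i = (0, 0)
  -> stationarity OK
Primal feasibility (all g_i <= 0): OK
Dual feasibility (all lambda_i >= 0): OK
Complementary slackness (lambda_i * g_i(x) = 0 for all i): FAILS

Verdict: the first failing condition is complementary_slackness -> comp.

comp


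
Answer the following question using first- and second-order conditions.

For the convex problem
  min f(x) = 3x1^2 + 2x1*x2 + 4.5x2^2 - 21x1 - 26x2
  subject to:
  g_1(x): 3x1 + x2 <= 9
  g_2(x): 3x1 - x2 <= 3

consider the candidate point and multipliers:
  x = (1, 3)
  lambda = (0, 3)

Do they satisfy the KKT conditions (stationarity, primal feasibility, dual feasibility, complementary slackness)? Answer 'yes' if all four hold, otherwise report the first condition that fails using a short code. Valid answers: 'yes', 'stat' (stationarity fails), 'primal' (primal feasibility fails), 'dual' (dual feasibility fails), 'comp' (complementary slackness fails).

Gradient of f: grad f(x) = Q x + c = (-9, 3)
Constraint values g_i(x) = a_i^T x - b_i:
  g_1((1, 3)) = -3
  g_2((1, 3)) = -3
Stationarity residual: grad f(x) + sum_i lambda_i a_i = (0, 0)
  -> stationarity OK
Primal feasibility (all g_i <= 0): OK
Dual feasibility (all lambda_i >= 0): OK
Complementary slackness (lambda_i * g_i(x) = 0 for all i): FAILS

Verdict: the first failing condition is complementary_slackness -> comp.

comp


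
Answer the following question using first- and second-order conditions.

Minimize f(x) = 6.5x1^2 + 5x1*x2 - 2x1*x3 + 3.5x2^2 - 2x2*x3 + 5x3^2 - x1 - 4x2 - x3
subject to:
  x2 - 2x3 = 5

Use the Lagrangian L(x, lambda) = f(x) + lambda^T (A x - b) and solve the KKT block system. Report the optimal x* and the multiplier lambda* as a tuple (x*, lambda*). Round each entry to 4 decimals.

Form the Lagrangian:
  L(x, lambda) = (1/2) x^T Q x + c^T x + lambda^T (A x - b)
Stationarity (grad_x L = 0): Q x + c + A^T lambda = 0.
Primal feasibility: A x = b.

This gives the KKT block system:
  [ Q   A^T ] [ x     ]   [-c ]
  [ A    0  ] [ lambda ] = [ b ]

Solving the linear system:
  x*      = (-0.9571, 2.1104, -1.4448)
  lambda* = (-8.8773)
  f(x*)   = 19.1733

x* = (-0.9571, 2.1104, -1.4448), lambda* = (-8.8773)


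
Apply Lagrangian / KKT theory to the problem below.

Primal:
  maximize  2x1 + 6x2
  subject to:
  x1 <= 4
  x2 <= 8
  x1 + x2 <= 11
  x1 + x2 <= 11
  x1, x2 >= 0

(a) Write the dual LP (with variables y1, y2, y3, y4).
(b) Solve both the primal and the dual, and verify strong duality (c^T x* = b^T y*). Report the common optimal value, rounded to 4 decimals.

The standard primal-dual pair for 'max c^T x s.t. A x <= b, x >= 0' is:
  Dual:  min b^T y  s.t.  A^T y >= c,  y >= 0.

So the dual LP is:
  minimize  4y1 + 8y2 + 11y3 + 11y4
  subject to:
    y1 + y3 + y4 >= 2
    y2 + y3 + y4 >= 6
    y1, y2, y3, y4 >= 0

Solving the primal: x* = (3, 8).
  primal value c^T x* = 54.
Solving the dual: y* = (0, 4, 2, 0).
  dual value b^T y* = 54.
Strong duality: c^T x* = b^T y*. Confirmed.

54


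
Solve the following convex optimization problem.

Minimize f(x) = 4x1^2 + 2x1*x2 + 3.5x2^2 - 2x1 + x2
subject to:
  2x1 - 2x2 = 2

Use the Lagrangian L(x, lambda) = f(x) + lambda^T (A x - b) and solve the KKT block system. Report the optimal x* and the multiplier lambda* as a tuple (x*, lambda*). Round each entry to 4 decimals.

Form the Lagrangian:
  L(x, lambda) = (1/2) x^T Q x + c^T x + lambda^T (A x - b)
Stationarity (grad_x L = 0): Q x + c + A^T lambda = 0.
Primal feasibility: A x = b.

This gives the KKT block system:
  [ Q   A^T ] [ x     ]   [-c ]
  [ A    0  ] [ lambda ] = [ b ]

Solving the linear system:
  x*      = (0.5263, -0.4737)
  lambda* = (-0.6316)
  f(x*)   = -0.1316

x* = (0.5263, -0.4737), lambda* = (-0.6316)


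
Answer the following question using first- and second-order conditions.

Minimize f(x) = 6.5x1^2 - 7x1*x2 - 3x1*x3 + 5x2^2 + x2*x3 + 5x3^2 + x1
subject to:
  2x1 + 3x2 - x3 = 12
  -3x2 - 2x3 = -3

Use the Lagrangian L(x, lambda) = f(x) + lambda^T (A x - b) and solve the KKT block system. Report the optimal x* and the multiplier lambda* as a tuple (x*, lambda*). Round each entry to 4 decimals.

Form the Lagrangian:
  L(x, lambda) = (1/2) x^T Q x + c^T x + lambda^T (A x - b)
Stationarity (grad_x L = 0): Q x + c + A^T lambda = 0.
Primal feasibility: A x = b.

This gives the KKT block system:
  [ Q   A^T ] [ x     ]   [-c ]
  [ A    0  ] [ lambda ] = [ b ]

Solving the linear system:
  x*      = (1.9478, 2.1343, -1.7015)
  lambda* = (-8.2428, -6.2405)
  f(x*)   = 41.0701

x* = (1.9478, 2.1343, -1.7015), lambda* = (-8.2428, -6.2405)


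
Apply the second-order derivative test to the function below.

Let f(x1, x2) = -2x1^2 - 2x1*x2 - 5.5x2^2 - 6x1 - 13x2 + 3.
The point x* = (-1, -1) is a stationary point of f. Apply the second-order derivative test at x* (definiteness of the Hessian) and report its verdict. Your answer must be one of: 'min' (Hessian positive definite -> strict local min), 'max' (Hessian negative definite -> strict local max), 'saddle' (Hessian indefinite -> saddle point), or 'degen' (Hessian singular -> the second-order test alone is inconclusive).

Compute the Hessian H = grad^2 f:
  H = [[-4, -2], [-2, -11]]
Verify stationarity: grad f(x*) = H x* + g = (0, 0).
Eigenvalues of H: -11.5311, -3.4689.
Both eigenvalues < 0, so H is negative definite -> x* is a strict local max.

max


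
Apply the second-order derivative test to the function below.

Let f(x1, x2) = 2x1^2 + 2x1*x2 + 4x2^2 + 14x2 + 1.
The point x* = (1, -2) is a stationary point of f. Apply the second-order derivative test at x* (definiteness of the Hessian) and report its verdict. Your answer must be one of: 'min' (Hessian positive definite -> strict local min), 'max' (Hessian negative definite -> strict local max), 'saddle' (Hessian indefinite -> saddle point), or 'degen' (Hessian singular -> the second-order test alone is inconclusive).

Compute the Hessian H = grad^2 f:
  H = [[4, 2], [2, 8]]
Verify stationarity: grad f(x*) = H x* + g = (0, 0).
Eigenvalues of H: 3.1716, 8.8284.
Both eigenvalues > 0, so H is positive definite -> x* is a strict local min.

min


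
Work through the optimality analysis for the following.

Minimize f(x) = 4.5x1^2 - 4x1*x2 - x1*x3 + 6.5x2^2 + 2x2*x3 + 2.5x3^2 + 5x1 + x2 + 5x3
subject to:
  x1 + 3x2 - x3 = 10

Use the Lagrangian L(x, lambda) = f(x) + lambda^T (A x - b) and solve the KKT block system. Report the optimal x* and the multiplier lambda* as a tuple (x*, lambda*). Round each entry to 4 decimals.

Form the Lagrangian:
  L(x, lambda) = (1/2) x^T Q x + c^T x + lambda^T (A x - b)
Stationarity (grad_x L = 0): Q x + c + A^T lambda = 0.
Primal feasibility: A x = b.

This gives the KKT block system:
  [ Q   A^T ] [ x     ]   [-c ]
  [ A    0  ] [ lambda ] = [ b ]

Solving the linear system:
  x*      = (0.7568, 2.0919, -2.9676)
  lambda* = (-6.4108)
  f(x*)   = 27.573

x* = (0.7568, 2.0919, -2.9676), lambda* = (-6.4108)


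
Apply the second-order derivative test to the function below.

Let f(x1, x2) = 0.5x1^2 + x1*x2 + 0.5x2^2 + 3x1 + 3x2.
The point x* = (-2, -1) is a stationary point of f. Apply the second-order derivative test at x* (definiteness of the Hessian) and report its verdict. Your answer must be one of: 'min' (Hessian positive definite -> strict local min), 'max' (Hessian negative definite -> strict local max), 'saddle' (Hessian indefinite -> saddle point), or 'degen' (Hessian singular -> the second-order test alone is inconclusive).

Compute the Hessian H = grad^2 f:
  H = [[1, 1], [1, 1]]
Verify stationarity: grad f(x*) = H x* + g = (0, 0).
Eigenvalues of H: 0, 2.
H has a zero eigenvalue (singular; positive semidefinite but not definite), so H is neither positive definite, negative definite, nor indefinite. The second-order test alone is inconclusive -> degen.
(Indeed, f is constant along the null direction of H through x*, so x* is not a strict local extremum.)

degen


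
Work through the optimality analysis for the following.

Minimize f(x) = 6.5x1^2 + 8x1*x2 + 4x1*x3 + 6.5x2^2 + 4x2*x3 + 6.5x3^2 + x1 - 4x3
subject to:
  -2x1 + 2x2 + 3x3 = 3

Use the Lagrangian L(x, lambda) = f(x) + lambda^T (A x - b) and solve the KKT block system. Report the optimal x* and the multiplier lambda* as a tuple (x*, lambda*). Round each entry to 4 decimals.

Form the Lagrangian:
  L(x, lambda) = (1/2) x^T Q x + c^T x + lambda^T (A x - b)
Stationarity (grad_x L = 0): Q x + c + A^T lambda = 0.
Primal feasibility: A x = b.

This gives the KKT block system:
  [ Q   A^T ] [ x     ]   [-c ]
  [ A    0  ] [ lambda ] = [ b ]

Solving the linear system:
  x*      = (-0.4772, 0.2276, 0.5301)
  lambda* = (-0.631)
  f(x*)   = -0.3522

x* = (-0.4772, 0.2276, 0.5301), lambda* = (-0.631)


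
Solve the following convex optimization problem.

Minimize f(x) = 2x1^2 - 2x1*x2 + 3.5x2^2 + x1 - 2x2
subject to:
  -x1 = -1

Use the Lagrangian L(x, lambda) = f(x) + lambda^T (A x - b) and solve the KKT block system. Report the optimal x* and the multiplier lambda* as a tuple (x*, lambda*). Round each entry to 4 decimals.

Form the Lagrangian:
  L(x, lambda) = (1/2) x^T Q x + c^T x + lambda^T (A x - b)
Stationarity (grad_x L = 0): Q x + c + A^T lambda = 0.
Primal feasibility: A x = b.

This gives the KKT block system:
  [ Q   A^T ] [ x     ]   [-c ]
  [ A    0  ] [ lambda ] = [ b ]

Solving the linear system:
  x*      = (1, 0.5714)
  lambda* = (3.8571)
  f(x*)   = 1.8571

x* = (1, 0.5714), lambda* = (3.8571)


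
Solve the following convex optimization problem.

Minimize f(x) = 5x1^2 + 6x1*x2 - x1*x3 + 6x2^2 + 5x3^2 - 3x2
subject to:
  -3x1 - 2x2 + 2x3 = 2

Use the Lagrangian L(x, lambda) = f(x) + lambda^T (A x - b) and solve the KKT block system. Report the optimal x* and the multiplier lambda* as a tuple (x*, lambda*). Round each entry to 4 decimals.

Form the Lagrangian:
  L(x, lambda) = (1/2) x^T Q x + c^T x + lambda^T (A x - b)
Stationarity (grad_x L = 0): Q x + c + A^T lambda = 0.
Primal feasibility: A x = b.

This gives the KKT block system:
  [ Q   A^T ] [ x     ]   [-c ]
  [ A    0  ] [ lambda ] = [ b ]

Solving the linear system:
  x*      = (-0.6747, 0.2952, 0.2831)
  lambda* = (-1.753)
  f(x*)   = 1.3102

x* = (-0.6747, 0.2952, 0.2831), lambda* = (-1.753)


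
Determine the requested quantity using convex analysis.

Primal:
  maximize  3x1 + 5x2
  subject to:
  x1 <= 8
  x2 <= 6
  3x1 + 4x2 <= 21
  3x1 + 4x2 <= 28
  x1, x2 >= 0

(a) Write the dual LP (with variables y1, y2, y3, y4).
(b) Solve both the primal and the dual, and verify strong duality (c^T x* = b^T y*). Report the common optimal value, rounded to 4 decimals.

The standard primal-dual pair for 'max c^T x s.t. A x <= b, x >= 0' is:
  Dual:  min b^T y  s.t.  A^T y >= c,  y >= 0.

So the dual LP is:
  minimize  8y1 + 6y2 + 21y3 + 28y4
  subject to:
    y1 + 3y3 + 3y4 >= 3
    y2 + 4y3 + 4y4 >= 5
    y1, y2, y3, y4 >= 0

Solving the primal: x* = (0, 5.25).
  primal value c^T x* = 26.25.
Solving the dual: y* = (0, 0, 1.25, 0).
  dual value b^T y* = 26.25.
Strong duality: c^T x* = b^T y*. Confirmed.

26.25
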